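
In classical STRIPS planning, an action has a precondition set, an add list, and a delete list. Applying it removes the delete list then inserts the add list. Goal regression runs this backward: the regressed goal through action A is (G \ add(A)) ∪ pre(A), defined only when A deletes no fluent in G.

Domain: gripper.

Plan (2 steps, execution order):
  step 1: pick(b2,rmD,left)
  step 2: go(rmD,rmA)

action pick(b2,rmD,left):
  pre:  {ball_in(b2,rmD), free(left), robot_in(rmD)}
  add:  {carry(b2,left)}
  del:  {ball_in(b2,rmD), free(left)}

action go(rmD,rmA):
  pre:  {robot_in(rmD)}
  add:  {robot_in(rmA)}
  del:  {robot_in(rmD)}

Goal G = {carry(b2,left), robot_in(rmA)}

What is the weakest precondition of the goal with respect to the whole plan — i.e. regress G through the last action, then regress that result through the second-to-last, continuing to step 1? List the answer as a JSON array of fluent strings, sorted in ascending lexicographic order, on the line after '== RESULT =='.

Work backward from the goal:
  through step 2 (go(rmD,rmA)): drop {robot_in(rmA)}, keep {carry(b2,left)}, require {robot_in(rmD)}
    → {carry(b2,left), robot_in(rmD)}
  through step 1 (pick(b2,rmD,left)): drop {carry(b2,left)}, keep {robot_in(rmD)}, require {ball_in(b2,rmD), free(left), robot_in(rmD)}
    → {ball_in(b2,rmD), free(left), robot_in(rmD)}

== RESULT ==
["ball_in(b2,rmD)", "free(left)", "robot_in(rmD)"]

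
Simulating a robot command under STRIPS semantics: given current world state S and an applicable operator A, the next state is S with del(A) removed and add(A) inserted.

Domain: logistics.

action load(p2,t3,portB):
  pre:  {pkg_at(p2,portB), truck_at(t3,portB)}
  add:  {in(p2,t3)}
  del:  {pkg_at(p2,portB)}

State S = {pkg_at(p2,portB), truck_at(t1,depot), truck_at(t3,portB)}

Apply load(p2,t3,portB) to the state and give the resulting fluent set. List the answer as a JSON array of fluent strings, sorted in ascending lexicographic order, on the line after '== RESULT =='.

Compute (S \ del) ∪ add:
  pre ⊆ S: {pkg_at(p2,portB), truck_at(t3,portB)} ⊆ S  — applicable
  S \ del = {truck_at(t1,depot), truck_at(t3,portB)}
  ∪ add   = {in(p2,t3), truck_at(t1,depot), truck_at(t3,portB)}

== RESULT ==
["in(p2,t3)", "truck_at(t1,depot)", "truck_at(t3,portB)"]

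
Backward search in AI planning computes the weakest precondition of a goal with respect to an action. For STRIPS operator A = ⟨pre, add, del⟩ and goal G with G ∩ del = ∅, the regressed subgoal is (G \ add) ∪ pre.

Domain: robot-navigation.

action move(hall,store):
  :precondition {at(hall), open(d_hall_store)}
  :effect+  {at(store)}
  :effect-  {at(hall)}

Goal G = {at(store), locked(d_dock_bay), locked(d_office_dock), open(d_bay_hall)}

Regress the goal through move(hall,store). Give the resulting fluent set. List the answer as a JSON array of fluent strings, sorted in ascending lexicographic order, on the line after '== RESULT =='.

Regress:
  G ∩ del = {}  (empty — regression defined)
  G \ add = {at(store), locked(d_dock_bay), locked(d_office_dock), open(d_bay_hall)} \ {at(store)} = {locked(d_dock_bay), locked(d_office_dock), open(d_bay_hall)}
  ∪ pre   = {locked(d_dock_bay), locked(d_office_dock), open(d_bay_hall)} ∪ {at(hall), open(d_hall_store)}
          = {at(hall), locked(d_dock_bay), locked(d_office_dock), open(d_bay_hall), open(d_hall_store)}

== RESULT ==
["at(hall)", "locked(d_dock_bay)", "locked(d_office_dock)", "open(d_bay_hall)", "open(d_hall_store)"]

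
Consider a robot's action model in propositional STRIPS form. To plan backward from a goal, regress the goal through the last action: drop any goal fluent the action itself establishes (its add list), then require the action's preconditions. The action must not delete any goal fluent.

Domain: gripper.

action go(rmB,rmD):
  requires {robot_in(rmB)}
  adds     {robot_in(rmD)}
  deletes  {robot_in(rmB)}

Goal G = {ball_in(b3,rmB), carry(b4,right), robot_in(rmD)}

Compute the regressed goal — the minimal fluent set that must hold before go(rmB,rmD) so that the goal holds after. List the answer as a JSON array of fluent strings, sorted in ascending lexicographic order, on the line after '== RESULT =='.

Compute (G \ add) ∪ pre:
  G ∩ del = {}  (empty — regression defined)
  G \ add = {ball_in(b3,rmB), carry(b4,right), robot_in(rmD)} \ {robot_in(rmD)} = {ball_in(b3,rmB), carry(b4,right)}
  ∪ pre   = {ball_in(b3,rmB), carry(b4,right)} ∪ {robot_in(rmB)}
          = {ball_in(b3,rmB), carry(b4,right), robot_in(rmB)}

== RESULT ==
["ball_in(b3,rmB)", "carry(b4,right)", "robot_in(rmB)"]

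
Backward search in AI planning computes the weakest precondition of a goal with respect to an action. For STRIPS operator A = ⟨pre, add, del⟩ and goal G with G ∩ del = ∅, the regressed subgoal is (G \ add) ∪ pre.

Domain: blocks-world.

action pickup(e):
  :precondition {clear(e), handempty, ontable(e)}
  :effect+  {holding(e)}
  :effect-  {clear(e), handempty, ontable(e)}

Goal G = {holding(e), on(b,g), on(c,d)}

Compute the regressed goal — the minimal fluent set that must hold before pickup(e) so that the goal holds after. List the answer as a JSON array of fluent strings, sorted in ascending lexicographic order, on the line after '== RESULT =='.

Compute (G \ add) ∪ pre:
  G ∩ del = {}  (empty — regression defined)
  G \ add = {holding(e), on(b,g), on(c,d)} \ {holding(e)} = {on(b,g), on(c,d)}
  ∪ pre   = {on(b,g), on(c,d)} ∪ {clear(e), handempty, ontable(e)}
          = {clear(e), handempty, on(b,g), on(c,d), ontable(e)}

== RESULT ==
["clear(e)", "handempty", "on(b,g)", "on(c,d)", "ontable(e)"]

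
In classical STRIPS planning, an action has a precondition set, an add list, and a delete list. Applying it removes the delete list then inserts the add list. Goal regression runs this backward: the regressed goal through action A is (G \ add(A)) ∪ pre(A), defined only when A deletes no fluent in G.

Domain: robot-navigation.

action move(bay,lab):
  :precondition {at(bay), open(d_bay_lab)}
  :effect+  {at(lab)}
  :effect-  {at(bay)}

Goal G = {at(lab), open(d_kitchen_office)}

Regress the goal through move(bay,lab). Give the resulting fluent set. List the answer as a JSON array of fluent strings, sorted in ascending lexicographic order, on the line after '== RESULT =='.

Regress:
  G ∩ del = {}  (empty — regression defined)
  G \ add = {at(lab), open(d_kitchen_office)} \ {at(lab)} = {open(d_kitchen_office)}
  ∪ pre   = {open(d_kitchen_office)} ∪ {at(bay), open(d_bay_lab)}
          = {at(bay), open(d_bay_lab), open(d_kitchen_office)}

== RESULT ==
["at(bay)", "open(d_bay_lab)", "open(d_kitchen_office)"]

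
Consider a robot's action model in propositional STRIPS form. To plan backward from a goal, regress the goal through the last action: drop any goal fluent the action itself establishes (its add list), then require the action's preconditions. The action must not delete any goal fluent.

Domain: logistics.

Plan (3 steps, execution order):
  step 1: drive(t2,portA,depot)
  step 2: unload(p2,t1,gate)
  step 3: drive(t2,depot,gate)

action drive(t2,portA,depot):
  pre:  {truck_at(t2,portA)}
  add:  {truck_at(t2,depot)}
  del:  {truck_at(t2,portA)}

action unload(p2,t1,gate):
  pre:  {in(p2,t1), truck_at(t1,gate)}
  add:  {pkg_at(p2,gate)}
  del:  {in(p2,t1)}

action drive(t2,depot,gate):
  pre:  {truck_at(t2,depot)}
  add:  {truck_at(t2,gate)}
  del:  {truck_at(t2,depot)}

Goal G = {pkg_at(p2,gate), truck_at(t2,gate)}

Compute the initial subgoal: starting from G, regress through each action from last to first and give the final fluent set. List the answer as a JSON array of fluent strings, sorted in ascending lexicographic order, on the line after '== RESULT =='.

Work backward from the goal:
  through step 3 (drive(t2,depot,gate)): drop {truck_at(t2,gate)}, keep {pkg_at(p2,gate)}, require {truck_at(t2,depot)}
    → {pkg_at(p2,gate), truck_at(t2,depot)}
  through step 2 (unload(p2,t1,gate)): drop {pkg_at(p2,gate)}, keep {truck_at(t2,depot)}, require {in(p2,t1), truck_at(t1,gate)}
    → {in(p2,t1), truck_at(t1,gate), truck_at(t2,depot)}
  through step 1 (drive(t2,portA,depot)): drop {truck_at(t2,depot)}, keep {in(p2,t1), truck_at(t1,gate)}, require {truck_at(t2,portA)}
    → {in(p2,t1), truck_at(t1,gate), truck_at(t2,portA)}

== RESULT ==
["in(p2,t1)", "truck_at(t1,gate)", "truck_at(t2,portA)"]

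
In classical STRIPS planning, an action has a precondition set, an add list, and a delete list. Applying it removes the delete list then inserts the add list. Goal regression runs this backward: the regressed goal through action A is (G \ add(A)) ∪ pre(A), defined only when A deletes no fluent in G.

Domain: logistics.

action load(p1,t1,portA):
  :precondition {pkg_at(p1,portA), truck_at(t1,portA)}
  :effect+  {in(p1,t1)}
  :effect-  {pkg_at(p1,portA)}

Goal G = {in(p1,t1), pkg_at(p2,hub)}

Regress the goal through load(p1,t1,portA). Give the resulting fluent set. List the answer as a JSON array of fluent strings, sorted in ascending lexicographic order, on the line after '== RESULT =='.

Regress:
  G ∩ del = {}  (empty — regression defined)
  G \ add = {in(p1,t1), pkg_at(p2,hub)} \ {in(p1,t1)} = {pkg_at(p2,hub)}
  ∪ pre   = {pkg_at(p2,hub)} ∪ {pkg_at(p1,portA), truck_at(t1,portA)}
          = {pkg_at(p1,portA), pkg_at(p2,hub), truck_at(t1,portA)}

== RESULT ==
["pkg_at(p1,portA)", "pkg_at(p2,hub)", "truck_at(t1,portA)"]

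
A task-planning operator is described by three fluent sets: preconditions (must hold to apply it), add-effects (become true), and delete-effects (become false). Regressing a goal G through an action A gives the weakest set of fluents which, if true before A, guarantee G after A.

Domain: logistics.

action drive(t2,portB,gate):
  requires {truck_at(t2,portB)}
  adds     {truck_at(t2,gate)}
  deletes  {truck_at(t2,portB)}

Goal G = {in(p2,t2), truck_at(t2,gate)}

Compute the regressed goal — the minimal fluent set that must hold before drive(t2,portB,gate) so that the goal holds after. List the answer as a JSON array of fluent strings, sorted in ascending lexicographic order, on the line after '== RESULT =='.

Regress:
  G ∩ del = {}  (empty — regression defined)
  G \ add = {in(p2,t2), truck_at(t2,gate)} \ {truck_at(t2,gate)} = {in(p2,t2)}
  ∪ pre   = {in(p2,t2)} ∪ {truck_at(t2,portB)}
          = {in(p2,t2), truck_at(t2,portB)}

== RESULT ==
["in(p2,t2)", "truck_at(t2,portB)"]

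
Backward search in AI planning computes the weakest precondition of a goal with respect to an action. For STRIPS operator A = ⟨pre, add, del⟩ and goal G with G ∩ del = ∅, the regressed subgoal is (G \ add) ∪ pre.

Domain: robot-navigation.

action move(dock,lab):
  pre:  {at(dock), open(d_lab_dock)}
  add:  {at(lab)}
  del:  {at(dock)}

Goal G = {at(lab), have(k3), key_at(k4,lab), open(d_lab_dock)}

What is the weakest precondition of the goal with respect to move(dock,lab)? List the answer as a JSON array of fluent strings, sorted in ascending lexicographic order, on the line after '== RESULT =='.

Regress:
  G ∩ del = {}  (empty — regression defined)
  G \ add = {at(lab), have(k3), key_at(k4,lab), open(d_lab_dock)} \ {at(lab)} = {have(k3), key_at(k4,lab), open(d_lab_dock)}
  ∪ pre   = {have(k3), key_at(k4,lab), open(d_lab_dock)} ∪ {at(dock), open(d_lab_dock)}
          = {at(dock), have(k3), key_at(k4,lab), open(d_lab_dock)}

== RESULT ==
["at(dock)", "have(k3)", "key_at(k4,lab)", "open(d_lab_dock)"]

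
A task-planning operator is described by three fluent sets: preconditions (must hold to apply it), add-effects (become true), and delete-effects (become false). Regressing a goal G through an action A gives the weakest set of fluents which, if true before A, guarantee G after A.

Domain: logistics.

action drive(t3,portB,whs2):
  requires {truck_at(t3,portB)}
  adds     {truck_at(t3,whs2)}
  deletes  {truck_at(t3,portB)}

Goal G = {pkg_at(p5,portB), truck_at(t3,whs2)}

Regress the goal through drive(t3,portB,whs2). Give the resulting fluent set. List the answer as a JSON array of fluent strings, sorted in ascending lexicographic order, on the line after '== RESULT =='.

Compute (G \ add) ∪ pre:
  G ∩ del = {}  (empty — regression defined)
  G \ add = {pkg_at(p5,portB), truck_at(t3,whs2)} \ {truck_at(t3,whs2)} = {pkg_at(p5,portB)}
  ∪ pre   = {pkg_at(p5,portB)} ∪ {truck_at(t3,portB)}
          = {pkg_at(p5,portB), truck_at(t3,portB)}

== RESULT ==
["pkg_at(p5,portB)", "truck_at(t3,portB)"]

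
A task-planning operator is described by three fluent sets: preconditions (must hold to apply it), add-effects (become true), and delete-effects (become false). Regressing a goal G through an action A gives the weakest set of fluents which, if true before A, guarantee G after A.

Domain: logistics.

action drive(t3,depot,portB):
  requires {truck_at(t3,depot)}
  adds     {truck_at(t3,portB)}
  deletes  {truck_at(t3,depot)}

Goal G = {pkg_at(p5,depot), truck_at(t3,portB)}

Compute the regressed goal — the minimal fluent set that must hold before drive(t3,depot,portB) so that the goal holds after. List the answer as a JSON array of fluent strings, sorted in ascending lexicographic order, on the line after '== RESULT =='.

Regress:
  G ∩ del = {}  (empty — regression defined)
  G \ add = {pkg_at(p5,depot), truck_at(t3,portB)} \ {truck_at(t3,portB)} = {pkg_at(p5,depot)}
  ∪ pre   = {pkg_at(p5,depot)} ∪ {truck_at(t3,depot)}
          = {pkg_at(p5,depot), truck_at(t3,depot)}

== RESULT ==
["pkg_at(p5,depot)", "truck_at(t3,depot)"]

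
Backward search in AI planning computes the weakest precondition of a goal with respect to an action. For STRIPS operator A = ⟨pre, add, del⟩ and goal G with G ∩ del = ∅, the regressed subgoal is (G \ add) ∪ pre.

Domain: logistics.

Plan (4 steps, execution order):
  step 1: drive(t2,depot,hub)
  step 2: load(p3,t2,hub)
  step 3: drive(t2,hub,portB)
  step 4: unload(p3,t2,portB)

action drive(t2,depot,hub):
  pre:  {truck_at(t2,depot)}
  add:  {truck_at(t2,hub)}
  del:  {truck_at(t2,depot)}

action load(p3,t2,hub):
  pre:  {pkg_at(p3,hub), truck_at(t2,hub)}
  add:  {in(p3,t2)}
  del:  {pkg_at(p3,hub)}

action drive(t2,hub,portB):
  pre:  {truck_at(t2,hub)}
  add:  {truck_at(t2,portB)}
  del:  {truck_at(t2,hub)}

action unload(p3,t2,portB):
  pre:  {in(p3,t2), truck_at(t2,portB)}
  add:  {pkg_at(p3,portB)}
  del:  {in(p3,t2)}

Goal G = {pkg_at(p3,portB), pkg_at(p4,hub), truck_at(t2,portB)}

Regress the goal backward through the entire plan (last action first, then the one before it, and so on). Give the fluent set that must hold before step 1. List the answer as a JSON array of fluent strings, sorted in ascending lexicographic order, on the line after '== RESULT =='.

Work backward from the goal:
  through step 4 (unload(p3,t2,portB)): drop {pkg_at(p3,portB)}, keep {pkg_at(p4,hub), truck_at(t2,portB)}, require {in(p3,t2), truck_at(t2,portB)}
    → {in(p3,t2), pkg_at(p4,hub), truck_at(t2,portB)}
  through step 3 (drive(t2,hub,portB)): drop {truck_at(t2,portB)}, keep {in(p3,t2), pkg_at(p4,hub)}, require {truck_at(t2,hub)}
    → {in(p3,t2), pkg_at(p4,hub), truck_at(t2,hub)}
  through step 2 (load(p3,t2,hub)): drop {in(p3,t2)}, keep {pkg_at(p4,hub), truck_at(t2,hub)}, require {pkg_at(p3,hub), truck_at(t2,hub)}
    → {pkg_at(p3,hub), pkg_at(p4,hub), truck_at(t2,hub)}
  through step 1 (drive(t2,depot,hub)): drop {truck_at(t2,hub)}, keep {pkg_at(p3,hub), pkg_at(p4,hub)}, require {truck_at(t2,depot)}
    → {pkg_at(p3,hub), pkg_at(p4,hub), truck_at(t2,depot)}

== RESULT ==
["pkg_at(p3,hub)", "pkg_at(p4,hub)", "truck_at(t2,depot)"]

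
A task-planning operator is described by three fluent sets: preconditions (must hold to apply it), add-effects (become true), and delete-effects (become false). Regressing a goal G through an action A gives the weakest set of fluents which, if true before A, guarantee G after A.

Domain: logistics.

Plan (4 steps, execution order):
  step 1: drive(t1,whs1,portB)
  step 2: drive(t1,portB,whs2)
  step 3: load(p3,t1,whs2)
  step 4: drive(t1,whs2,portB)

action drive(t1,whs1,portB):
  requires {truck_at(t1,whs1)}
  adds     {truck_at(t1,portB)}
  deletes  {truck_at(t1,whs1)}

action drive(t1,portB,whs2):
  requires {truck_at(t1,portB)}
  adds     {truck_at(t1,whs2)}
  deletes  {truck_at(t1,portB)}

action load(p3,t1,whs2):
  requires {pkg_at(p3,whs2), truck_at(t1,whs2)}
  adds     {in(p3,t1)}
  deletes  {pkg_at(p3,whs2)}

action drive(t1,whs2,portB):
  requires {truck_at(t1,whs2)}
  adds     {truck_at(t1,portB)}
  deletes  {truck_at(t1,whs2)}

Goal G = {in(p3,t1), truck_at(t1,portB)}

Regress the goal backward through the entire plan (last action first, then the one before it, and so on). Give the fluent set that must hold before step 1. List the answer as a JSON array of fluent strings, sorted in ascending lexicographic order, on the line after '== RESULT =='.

Work backward from the goal:
  through step 4 (drive(t1,whs2,portB)): drop {truck_at(t1,portB)}, keep {in(p3,t1)}, require {truck_at(t1,whs2)}
    → {in(p3,t1), truck_at(t1,whs2)}
  through step 3 (load(p3,t1,whs2)): drop {in(p3,t1)}, keep {truck_at(t1,whs2)}, require {pkg_at(p3,whs2), truck_at(t1,whs2)}
    → {pkg_at(p3,whs2), truck_at(t1,whs2)}
  through step 2 (drive(t1,portB,whs2)): drop {truck_at(t1,whs2)}, keep {pkg_at(p3,whs2)}, require {truck_at(t1,portB)}
    → {pkg_at(p3,whs2), truck_at(t1,portB)}
  through step 1 (drive(t1,whs1,portB)): drop {truck_at(t1,portB)}, keep {pkg_at(p3,whs2)}, require {truck_at(t1,whs1)}
    → {pkg_at(p3,whs2), truck_at(t1,whs1)}

== RESULT ==
["pkg_at(p3,whs2)", "truck_at(t1,whs1)"]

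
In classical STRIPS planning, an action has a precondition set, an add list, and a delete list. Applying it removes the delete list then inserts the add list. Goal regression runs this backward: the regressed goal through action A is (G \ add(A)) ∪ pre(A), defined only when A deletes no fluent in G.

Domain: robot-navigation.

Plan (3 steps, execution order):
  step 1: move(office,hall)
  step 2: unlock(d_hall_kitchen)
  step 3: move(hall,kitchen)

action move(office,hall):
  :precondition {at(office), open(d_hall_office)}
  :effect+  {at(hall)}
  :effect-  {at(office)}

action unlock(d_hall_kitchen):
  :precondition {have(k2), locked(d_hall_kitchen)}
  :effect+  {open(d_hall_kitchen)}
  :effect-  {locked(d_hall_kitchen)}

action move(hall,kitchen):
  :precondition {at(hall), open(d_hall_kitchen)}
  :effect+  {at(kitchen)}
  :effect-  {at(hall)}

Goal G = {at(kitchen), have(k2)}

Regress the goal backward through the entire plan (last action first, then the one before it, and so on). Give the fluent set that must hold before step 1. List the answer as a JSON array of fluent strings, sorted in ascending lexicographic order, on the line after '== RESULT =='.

Regress step by step:
  through step 3 (move(hall,kitchen)): drop {at(kitchen)}, keep {have(k2)}, require {at(hall), open(d_hall_kitchen)}
    → {at(hall), have(k2), open(d_hall_kitchen)}
  through step 2 (unlock(d_hall_kitchen)): drop {open(d_hall_kitchen)}, keep {at(hall), have(k2)}, require {have(k2), locked(d_hall_kitchen)}
    → {at(hall), have(k2), locked(d_hall_kitchen)}
  through step 1 (move(office,hall)): drop {at(hall)}, keep {have(k2), locked(d_hall_kitchen)}, require {at(office), open(d_hall_office)}
    → {at(office), have(k2), locked(d_hall_kitchen), open(d_hall_office)}

== RESULT ==
["at(office)", "have(k2)", "locked(d_hall_kitchen)", "open(d_hall_office)"]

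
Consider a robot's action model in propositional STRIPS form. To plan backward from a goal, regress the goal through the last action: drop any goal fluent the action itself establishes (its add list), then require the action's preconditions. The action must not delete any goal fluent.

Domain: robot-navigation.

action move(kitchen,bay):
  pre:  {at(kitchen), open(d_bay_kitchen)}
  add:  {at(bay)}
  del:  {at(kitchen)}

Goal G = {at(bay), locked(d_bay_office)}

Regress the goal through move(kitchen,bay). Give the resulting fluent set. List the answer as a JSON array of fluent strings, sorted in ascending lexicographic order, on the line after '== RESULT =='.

Compute (G \ add) ∪ pre:
  G ∩ del = {}  (empty — regression defined)
  G \ add = {at(bay), locked(d_bay_office)} \ {at(bay)} = {locked(d_bay_office)}
  ∪ pre   = {locked(d_bay_office)} ∪ {at(kitchen), open(d_bay_kitchen)}
          = {at(kitchen), locked(d_bay_office), open(d_bay_kitchen)}

== RESULT ==
["at(kitchen)", "locked(d_bay_office)", "open(d_bay_kitchen)"]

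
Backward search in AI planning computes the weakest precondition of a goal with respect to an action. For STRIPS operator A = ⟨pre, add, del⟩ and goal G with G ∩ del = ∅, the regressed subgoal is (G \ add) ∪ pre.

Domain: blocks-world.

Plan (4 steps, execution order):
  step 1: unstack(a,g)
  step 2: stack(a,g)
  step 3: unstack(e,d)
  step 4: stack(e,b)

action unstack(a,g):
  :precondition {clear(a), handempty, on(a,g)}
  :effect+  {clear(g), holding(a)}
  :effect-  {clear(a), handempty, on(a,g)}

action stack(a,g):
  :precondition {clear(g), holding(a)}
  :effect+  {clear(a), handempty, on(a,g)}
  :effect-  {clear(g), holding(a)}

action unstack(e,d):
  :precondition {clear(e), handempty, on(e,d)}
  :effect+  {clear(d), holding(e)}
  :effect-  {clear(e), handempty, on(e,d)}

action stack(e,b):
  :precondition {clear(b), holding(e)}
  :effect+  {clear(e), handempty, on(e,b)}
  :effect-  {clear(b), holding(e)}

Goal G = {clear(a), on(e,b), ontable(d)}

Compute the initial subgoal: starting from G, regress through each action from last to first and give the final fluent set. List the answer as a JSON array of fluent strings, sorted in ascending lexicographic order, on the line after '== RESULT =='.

Work backward from the goal:
  through step 4 (stack(e,b)): drop {on(e,b)}, keep {clear(a), ontable(d)}, require {clear(b), holding(e)}
    → {clear(a), clear(b), holding(e), ontable(d)}
  through step 3 (unstack(e,d)): drop {holding(e)}, keep {clear(a), clear(b), ontable(d)}, require {clear(e), handempty, on(e,d)}
    → {clear(a), clear(b), clear(e), handempty, on(e,d), ontable(d)}
  through step 2 (stack(a,g)): drop {clear(a), handempty}, keep {clear(b), clear(e), on(e,d), ontable(d)}, require {clear(g), holding(a)}
    → {clear(b), clear(e), clear(g), holding(a), on(e,d), ontable(d)}
  through step 1 (unstack(a,g)): drop {clear(g), holding(a)}, keep {clear(b), clear(e), on(e,d), ontable(d)}, require {clear(a), handempty, on(a,g)}
    → {clear(a), clear(b), clear(e), handempty, on(a,g), on(e,d), ontable(d)}

== RESULT ==
["clear(a)", "clear(b)", "clear(e)", "handempty", "on(a,g)", "on(e,d)", "ontable(d)"]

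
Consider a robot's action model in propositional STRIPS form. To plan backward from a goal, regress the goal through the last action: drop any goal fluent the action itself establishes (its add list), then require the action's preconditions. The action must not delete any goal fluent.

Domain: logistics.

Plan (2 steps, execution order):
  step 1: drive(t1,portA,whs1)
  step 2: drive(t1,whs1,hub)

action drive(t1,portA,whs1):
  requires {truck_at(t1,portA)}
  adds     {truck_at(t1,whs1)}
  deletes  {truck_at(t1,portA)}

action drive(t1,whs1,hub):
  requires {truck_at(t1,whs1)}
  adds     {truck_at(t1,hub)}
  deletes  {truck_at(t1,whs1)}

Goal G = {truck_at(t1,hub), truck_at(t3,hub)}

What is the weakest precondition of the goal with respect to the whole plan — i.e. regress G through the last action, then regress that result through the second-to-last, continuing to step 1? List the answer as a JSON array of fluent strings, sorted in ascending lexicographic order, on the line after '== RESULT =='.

Regress step by step:
  through step 2 (drive(t1,whs1,hub)): drop {truck_at(t1,hub)}, keep {truck_at(t3,hub)}, require {truck_at(t1,whs1)}
    → {truck_at(t1,whs1), truck_at(t3,hub)}
  through step 1 (drive(t1,portA,whs1)): drop {truck_at(t1,whs1)}, keep {truck_at(t3,hub)}, require {truck_at(t1,portA)}
    → {truck_at(t1,portA), truck_at(t3,hub)}

== RESULT ==
["truck_at(t1,portA)", "truck_at(t3,hub)"]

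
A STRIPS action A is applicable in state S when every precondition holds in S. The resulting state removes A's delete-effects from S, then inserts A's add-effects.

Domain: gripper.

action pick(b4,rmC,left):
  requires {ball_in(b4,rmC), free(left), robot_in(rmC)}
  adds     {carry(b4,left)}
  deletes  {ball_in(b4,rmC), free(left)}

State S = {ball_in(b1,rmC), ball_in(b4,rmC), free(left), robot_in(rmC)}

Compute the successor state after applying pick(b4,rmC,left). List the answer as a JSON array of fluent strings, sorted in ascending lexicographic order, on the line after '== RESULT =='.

Compute (S \ del) ∪ add:
  pre ⊆ S: {ball_in(b4,rmC), free(left), robot_in(rmC)} ⊆ S  — applicable
  S \ del = {ball_in(b1,rmC), robot_in(rmC)}
  ∪ add   = {ball_in(b1,rmC), carry(b4,left), robot_in(rmC)}

== RESULT ==
["ball_in(b1,rmC)", "carry(b4,left)", "robot_in(rmC)"]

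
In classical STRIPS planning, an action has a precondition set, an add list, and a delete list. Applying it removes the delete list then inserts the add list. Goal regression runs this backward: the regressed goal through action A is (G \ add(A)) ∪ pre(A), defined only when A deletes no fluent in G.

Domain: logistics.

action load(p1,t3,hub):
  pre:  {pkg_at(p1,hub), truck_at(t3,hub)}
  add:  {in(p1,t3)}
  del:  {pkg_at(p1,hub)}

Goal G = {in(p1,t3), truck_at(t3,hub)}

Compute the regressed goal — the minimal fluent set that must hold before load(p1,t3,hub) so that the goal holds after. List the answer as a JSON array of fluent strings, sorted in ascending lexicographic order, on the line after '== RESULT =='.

Regress:
  G ∩ del = {}  (empty — regression defined)
  G \ add = {in(p1,t3), truck_at(t3,hub)} \ {in(p1,t3)} = {truck_at(t3,hub)}
  ∪ pre   = {truck_at(t3,hub)} ∪ {pkg_at(p1,hub), truck_at(t3,hub)}
          = {pkg_at(p1,hub), truck_at(t3,hub)}

== RESULT ==
["pkg_at(p1,hub)", "truck_at(t3,hub)"]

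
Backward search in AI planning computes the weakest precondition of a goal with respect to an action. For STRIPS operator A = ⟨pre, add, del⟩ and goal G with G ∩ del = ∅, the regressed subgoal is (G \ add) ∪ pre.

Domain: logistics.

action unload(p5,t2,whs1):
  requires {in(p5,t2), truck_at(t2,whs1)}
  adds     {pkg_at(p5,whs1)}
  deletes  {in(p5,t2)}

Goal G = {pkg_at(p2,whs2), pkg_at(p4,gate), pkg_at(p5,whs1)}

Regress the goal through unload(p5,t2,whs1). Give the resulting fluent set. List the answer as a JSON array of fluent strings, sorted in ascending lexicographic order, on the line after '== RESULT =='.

Compute (G \ add) ∪ pre:
  G ∩ del = {}  (empty — regression defined)
  G \ add = {pkg_at(p2,whs2), pkg_at(p4,gate), pkg_at(p5,whs1)} \ {pkg_at(p5,whs1)} = {pkg_at(p2,whs2), pkg_at(p4,gate)}
  ∪ pre   = {pkg_at(p2,whs2), pkg_at(p4,gate)} ∪ {in(p5,t2), truck_at(t2,whs1)}
          = {in(p5,t2), pkg_at(p2,whs2), pkg_at(p4,gate), truck_at(t2,whs1)}

== RESULT ==
["in(p5,t2)", "pkg_at(p2,whs2)", "pkg_at(p4,gate)", "truck_at(t2,whs1)"]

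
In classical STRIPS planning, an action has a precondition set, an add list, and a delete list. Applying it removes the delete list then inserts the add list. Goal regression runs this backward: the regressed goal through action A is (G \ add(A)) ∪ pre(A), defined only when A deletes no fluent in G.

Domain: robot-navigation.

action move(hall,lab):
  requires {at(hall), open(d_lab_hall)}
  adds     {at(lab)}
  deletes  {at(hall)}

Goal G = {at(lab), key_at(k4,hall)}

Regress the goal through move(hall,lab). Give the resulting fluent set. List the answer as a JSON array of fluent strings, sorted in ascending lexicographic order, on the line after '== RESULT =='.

Regress:
  G ∩ del = {}  (empty — regression defined)
  G \ add = {at(lab), key_at(k4,hall)} \ {at(lab)} = {key_at(k4,hall)}
  ∪ pre   = {key_at(k4,hall)} ∪ {at(hall), open(d_lab_hall)}
          = {at(hall), key_at(k4,hall), open(d_lab_hall)}

== RESULT ==
["at(hall)", "key_at(k4,hall)", "open(d_lab_hall)"]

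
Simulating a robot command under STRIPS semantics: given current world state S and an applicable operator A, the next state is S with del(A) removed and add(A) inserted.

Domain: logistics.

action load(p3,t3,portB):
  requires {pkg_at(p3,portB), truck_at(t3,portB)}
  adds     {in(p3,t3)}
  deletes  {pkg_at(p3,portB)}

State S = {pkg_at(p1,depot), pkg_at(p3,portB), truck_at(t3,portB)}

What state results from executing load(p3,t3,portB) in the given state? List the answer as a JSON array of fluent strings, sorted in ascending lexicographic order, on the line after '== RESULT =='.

Progress:
  pre ⊆ S: {pkg_at(p3,portB), truck_at(t3,portB)} ⊆ S  — applicable
  S \ del = {pkg_at(p1,depot), truck_at(t3,portB)}
  ∪ add   = {in(p3,t3), pkg_at(p1,depot), truck_at(t3,portB)}

== RESULT ==
["in(p3,t3)", "pkg_at(p1,depot)", "truck_at(t3,portB)"]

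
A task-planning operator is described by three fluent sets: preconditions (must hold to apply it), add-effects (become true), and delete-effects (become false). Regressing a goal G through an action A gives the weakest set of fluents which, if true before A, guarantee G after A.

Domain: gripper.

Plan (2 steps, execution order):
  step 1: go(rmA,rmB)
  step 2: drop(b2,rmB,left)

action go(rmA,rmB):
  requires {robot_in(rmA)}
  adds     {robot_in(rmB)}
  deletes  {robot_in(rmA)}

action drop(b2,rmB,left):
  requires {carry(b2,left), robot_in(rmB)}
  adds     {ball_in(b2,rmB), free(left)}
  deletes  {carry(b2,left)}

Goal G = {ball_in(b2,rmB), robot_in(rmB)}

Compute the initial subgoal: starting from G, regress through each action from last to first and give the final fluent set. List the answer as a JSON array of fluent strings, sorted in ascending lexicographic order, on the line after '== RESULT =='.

Regress step by step:
  through step 2 (drop(b2,rmB,left)): drop {ball_in(b2,rmB)}, keep {robot_in(rmB)}, require {carry(b2,left), robot_in(rmB)}
    → {carry(b2,left), robot_in(rmB)}
  through step 1 (go(rmA,rmB)): drop {robot_in(rmB)}, keep {carry(b2,left)}, require {robot_in(rmA)}
    → {carry(b2,left), robot_in(rmA)}

== RESULT ==
["carry(b2,left)", "robot_in(rmA)"]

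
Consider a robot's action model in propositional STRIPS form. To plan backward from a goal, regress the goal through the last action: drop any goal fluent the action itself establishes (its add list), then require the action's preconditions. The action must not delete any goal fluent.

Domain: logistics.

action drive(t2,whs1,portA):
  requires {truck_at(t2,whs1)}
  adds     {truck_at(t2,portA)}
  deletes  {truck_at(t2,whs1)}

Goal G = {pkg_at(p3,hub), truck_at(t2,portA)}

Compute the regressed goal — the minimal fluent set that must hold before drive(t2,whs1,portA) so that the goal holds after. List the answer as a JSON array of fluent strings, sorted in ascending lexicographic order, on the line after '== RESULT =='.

Compute (G \ add) ∪ pre:
  G ∩ del = {}  (empty — regression defined)
  G \ add = {pkg_at(p3,hub), truck_at(t2,portA)} \ {truck_at(t2,portA)} = {pkg_at(p3,hub)}
  ∪ pre   = {pkg_at(p3,hub)} ∪ {truck_at(t2,whs1)}
          = {pkg_at(p3,hub), truck_at(t2,whs1)}

== RESULT ==
["pkg_at(p3,hub)", "truck_at(t2,whs1)"]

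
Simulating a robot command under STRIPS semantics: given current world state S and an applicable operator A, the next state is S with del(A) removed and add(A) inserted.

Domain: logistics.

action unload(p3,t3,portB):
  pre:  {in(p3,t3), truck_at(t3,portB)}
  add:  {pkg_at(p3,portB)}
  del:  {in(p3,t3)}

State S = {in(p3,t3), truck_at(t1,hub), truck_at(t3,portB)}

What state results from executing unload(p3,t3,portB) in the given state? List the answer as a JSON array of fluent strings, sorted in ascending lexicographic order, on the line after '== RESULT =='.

Progress:
  pre ⊆ S: {in(p3,t3), truck_at(t3,portB)} ⊆ S  — applicable
  S \ del = {truck_at(t1,hub), truck_at(t3,portB)}
  ∪ add   = {pkg_at(p3,portB), truck_at(t1,hub), truck_at(t3,portB)}

== RESULT ==
["pkg_at(p3,portB)", "truck_at(t1,hub)", "truck_at(t3,portB)"]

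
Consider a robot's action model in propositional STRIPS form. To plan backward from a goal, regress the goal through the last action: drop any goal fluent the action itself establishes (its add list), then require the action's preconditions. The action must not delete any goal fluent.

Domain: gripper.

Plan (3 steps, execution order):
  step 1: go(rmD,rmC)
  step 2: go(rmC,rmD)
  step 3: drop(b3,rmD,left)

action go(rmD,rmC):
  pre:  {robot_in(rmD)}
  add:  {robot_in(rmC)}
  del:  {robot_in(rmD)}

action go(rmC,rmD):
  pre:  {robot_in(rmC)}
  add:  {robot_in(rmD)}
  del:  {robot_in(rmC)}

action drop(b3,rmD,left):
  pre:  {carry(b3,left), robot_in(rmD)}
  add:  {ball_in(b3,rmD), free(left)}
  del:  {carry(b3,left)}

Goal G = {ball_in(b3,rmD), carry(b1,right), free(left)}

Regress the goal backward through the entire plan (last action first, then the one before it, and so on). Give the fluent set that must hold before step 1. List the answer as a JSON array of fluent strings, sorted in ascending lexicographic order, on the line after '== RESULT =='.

Regress step by step:
  through step 3 (drop(b3,rmD,left)): drop {ball_in(b3,rmD), free(left)}, keep {carry(b1,right)}, require {carry(b3,left), robot_in(rmD)}
    → {carry(b1,right), carry(b3,left), robot_in(rmD)}
  through step 2 (go(rmC,rmD)): drop {robot_in(rmD)}, keep {carry(b1,right), carry(b3,left)}, require {robot_in(rmC)}
    → {carry(b1,right), carry(b3,left), robot_in(rmC)}
  through step 1 (go(rmD,rmC)): drop {robot_in(rmC)}, keep {carry(b1,right), carry(b3,left)}, require {robot_in(rmD)}
    → {carry(b1,right), carry(b3,left), robot_in(rmD)}

== RESULT ==
["carry(b1,right)", "carry(b3,left)", "robot_in(rmD)"]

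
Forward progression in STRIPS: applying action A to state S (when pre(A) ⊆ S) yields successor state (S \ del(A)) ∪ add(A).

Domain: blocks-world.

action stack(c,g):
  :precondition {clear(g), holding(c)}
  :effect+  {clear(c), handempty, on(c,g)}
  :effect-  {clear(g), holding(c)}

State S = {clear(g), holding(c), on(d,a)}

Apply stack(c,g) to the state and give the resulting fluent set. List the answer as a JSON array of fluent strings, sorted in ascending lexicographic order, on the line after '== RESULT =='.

Progress:
  pre ⊆ S: {clear(g), holding(c)} ⊆ S  — applicable
  S \ del = {on(d,a)}
  ∪ add   = {clear(c), handempty, on(c,g), on(d,a)}

== RESULT ==
["clear(c)", "handempty", "on(c,g)", "on(d,a)"]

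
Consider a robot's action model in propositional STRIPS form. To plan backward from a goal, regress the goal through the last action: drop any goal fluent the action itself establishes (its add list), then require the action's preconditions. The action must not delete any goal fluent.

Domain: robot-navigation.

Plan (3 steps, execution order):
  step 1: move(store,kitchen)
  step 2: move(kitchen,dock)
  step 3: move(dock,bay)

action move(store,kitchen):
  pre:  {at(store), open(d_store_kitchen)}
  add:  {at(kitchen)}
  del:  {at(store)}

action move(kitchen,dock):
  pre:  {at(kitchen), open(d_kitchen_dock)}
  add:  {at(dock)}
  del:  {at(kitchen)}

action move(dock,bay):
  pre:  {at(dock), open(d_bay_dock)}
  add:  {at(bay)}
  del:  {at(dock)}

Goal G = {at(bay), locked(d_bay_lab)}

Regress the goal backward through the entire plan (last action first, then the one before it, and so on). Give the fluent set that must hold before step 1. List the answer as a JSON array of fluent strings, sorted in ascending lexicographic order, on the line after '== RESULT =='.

Regress step by step:
  through step 3 (move(dock,bay)): drop {at(bay)}, keep {locked(d_bay_lab)}, require {at(dock), open(d_bay_dock)}
    → {at(dock), locked(d_bay_lab), open(d_bay_dock)}
  through step 2 (move(kitchen,dock)): drop {at(dock)}, keep {locked(d_bay_lab), open(d_bay_dock)}, require {at(kitchen), open(d_kitchen_dock)}
    → {at(kitchen), locked(d_bay_lab), open(d_bay_dock), open(d_kitchen_dock)}
  through step 1 (move(store,kitchen)): drop {at(kitchen)}, keep {locked(d_bay_lab), open(d_bay_dock), open(d_kitchen_dock)}, require {at(store), open(d_store_kitchen)}
    → {at(store), locked(d_bay_lab), open(d_bay_dock), open(d_kitchen_dock), open(d_store_kitchen)}

== RESULT ==
["at(store)", "locked(d_bay_lab)", "open(d_bay_dock)", "open(d_kitchen_dock)", "open(d_store_kitchen)"]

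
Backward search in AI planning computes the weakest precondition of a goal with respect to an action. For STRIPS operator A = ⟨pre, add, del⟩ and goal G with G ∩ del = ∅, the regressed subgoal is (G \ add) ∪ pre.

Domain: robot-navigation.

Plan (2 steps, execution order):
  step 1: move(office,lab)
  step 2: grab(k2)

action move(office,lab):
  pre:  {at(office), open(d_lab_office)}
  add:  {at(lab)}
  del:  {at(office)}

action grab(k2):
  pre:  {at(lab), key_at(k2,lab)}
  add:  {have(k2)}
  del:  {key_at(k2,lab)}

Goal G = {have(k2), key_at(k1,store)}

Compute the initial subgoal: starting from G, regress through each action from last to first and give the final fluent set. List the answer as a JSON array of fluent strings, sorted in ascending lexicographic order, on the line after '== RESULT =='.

Work backward from the goal:
  through step 2 (grab(k2)): drop {have(k2)}, keep {key_at(k1,store)}, require {at(lab), key_at(k2,lab)}
    → {at(lab), key_at(k1,store), key_at(k2,lab)}
  through step 1 (move(office,lab)): drop {at(lab)}, keep {key_at(k1,store), key_at(k2,lab)}, require {at(office), open(d_lab_office)}
    → {at(office), key_at(k1,store), key_at(k2,lab), open(d_lab_office)}

== RESULT ==
["at(office)", "key_at(k1,store)", "key_at(k2,lab)", "open(d_lab_office)"]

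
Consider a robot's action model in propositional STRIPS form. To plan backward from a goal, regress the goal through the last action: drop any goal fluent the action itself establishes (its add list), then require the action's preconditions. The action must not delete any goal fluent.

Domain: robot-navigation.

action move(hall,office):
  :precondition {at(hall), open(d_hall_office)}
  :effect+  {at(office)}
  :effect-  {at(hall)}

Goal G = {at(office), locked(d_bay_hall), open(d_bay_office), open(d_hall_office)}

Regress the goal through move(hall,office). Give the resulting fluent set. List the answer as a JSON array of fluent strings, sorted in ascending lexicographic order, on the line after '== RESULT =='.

Regress:
  G ∩ del = {}  (empty — regression defined)
  G \ add = {at(office), locked(d_bay_hall), open(d_bay_office), open(d_hall_office)} \ {at(office)} = {locked(d_bay_hall), open(d_bay_office), open(d_hall_office)}
  ∪ pre   = {locked(d_bay_hall), open(d_bay_office), open(d_hall_office)} ∪ {at(hall), open(d_hall_office)}
          = {at(hall), locked(d_bay_hall), open(d_bay_office), open(d_hall_office)}

== RESULT ==
["at(hall)", "locked(d_bay_hall)", "open(d_bay_office)", "open(d_hall_office)"]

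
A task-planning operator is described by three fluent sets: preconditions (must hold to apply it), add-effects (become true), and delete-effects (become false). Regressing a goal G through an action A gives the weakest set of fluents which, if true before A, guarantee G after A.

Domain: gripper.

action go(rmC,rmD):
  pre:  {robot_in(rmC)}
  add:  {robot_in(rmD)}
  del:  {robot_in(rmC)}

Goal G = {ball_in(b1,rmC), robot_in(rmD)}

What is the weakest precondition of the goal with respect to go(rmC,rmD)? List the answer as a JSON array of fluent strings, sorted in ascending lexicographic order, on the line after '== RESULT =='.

Regress:
  G ∩ del = {}  (empty — regression defined)
  G \ add = {ball_in(b1,rmC), robot_in(rmD)} \ {robot_in(rmD)} = {ball_in(b1,rmC)}
  ∪ pre   = {ball_in(b1,rmC)} ∪ {robot_in(rmC)}
          = {ball_in(b1,rmC), robot_in(rmC)}

== RESULT ==
["ball_in(b1,rmC)", "robot_in(rmC)"]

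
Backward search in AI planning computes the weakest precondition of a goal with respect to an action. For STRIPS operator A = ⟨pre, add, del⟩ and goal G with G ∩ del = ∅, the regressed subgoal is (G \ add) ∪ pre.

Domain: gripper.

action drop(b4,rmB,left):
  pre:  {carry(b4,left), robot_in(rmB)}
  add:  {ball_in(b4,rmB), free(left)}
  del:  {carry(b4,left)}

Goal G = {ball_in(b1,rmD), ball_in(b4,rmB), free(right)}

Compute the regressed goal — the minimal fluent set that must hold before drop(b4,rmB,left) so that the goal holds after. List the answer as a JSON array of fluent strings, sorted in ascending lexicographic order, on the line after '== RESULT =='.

Regress:
  G ∩ del = {}  (empty — regression defined)
  G \ add = {ball_in(b1,rmD), ball_in(b4,rmB), free(right)} \ {ball_in(b4,rmB), free(left)} = {ball_in(b1,rmD), free(right)}
  ∪ pre   = {ball_in(b1,rmD), free(right)} ∪ {carry(b4,left), robot_in(rmB)}
          = {ball_in(b1,rmD), carry(b4,left), free(right), robot_in(rmB)}

== RESULT ==
["ball_in(b1,rmD)", "carry(b4,left)", "free(right)", "robot_in(rmB)"]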